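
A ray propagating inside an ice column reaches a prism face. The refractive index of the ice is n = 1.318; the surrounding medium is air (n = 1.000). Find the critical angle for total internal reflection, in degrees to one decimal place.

sin θ_c = n_air / n = 1.000 / 1.318 = 0.7587.
θ_c = arcsin(0.7587) = 49.35°.

49.4°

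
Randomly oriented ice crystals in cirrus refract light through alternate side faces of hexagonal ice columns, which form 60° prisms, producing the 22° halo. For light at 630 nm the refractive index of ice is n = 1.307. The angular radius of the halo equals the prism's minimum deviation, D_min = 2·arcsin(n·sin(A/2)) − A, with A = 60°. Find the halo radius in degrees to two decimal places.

n·sin(A/2) = 1.307 × sin 30° = 1.307 × 0.5000 = 0.6535.
D_min = 2·arcsin(0.6535) − 60° = 2 × 40.806° − 60° = 21.612°.

21.61°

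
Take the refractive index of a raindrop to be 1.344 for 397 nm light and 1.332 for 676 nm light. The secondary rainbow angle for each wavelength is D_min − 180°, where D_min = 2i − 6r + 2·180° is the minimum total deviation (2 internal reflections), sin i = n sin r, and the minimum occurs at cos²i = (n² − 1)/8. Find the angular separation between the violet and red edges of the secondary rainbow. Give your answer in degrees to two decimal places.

At 397 nm (n = 1.344): cos²i = 0.10079 → i = 71.490°, r = 44.874°, D_min = 233.733°, rainbow angle = 53.733°.
At 676 nm (n = 1.332): cos²i = 0.09678 → i = 71.875°, r = 45.520°, D_min = 230.628°, rainbow angle = 50.628°.
Angular width = |53.733° − 50.628°| = 3.104°.

3.10°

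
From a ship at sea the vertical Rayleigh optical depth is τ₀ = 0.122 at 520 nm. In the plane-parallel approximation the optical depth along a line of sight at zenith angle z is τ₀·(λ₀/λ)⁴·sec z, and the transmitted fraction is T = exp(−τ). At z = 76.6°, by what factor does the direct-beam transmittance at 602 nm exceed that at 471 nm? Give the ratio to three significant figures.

Airmass: sec 76.6° = 4.3150.
τ(602 nm) = 0.122 × (520/602)⁴ × 4.3150 = 0.122 × 0.5567 × 4.3150 = 0.2931.
τ(471 nm) = 0.122 × (520/471)⁴ × 4.3150 = 0.122 × 1.4857 × 4.3150 = 0.7821.
T(602)/T(471) = exp(τ_B − τ_A) = exp(0.4891) = 1.6308.

1.63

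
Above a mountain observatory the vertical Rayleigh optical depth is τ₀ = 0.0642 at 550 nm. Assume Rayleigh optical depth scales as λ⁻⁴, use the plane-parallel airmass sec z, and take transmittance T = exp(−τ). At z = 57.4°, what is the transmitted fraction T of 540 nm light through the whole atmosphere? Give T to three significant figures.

sec 57.4° = 1.8561.
τ = 0.0642 × (550/540)⁴ × 1.8561 = 0.0642 × 1.0762 × 1.8561 = 0.1282.
T = exp(−0.1282) = 0.8796.

0.880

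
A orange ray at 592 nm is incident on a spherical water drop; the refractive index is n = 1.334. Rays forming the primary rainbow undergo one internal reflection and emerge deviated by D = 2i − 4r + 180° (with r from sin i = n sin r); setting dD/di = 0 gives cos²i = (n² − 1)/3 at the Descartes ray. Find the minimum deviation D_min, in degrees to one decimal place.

cos²i = (1.77956 − 1)/3 = 0.25985; i = arccos(0.50976) = 59.352°.
sin r = sin 59.352°/1.334 = 0.64492; r = 40.159°.
D_min = 2·59.352° − 4·40.159° + 180° = 138.067°.

138.1°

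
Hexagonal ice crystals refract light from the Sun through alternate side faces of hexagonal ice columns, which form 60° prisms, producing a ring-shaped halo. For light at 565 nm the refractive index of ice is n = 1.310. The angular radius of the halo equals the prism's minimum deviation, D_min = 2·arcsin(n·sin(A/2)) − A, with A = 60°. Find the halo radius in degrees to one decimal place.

21.8°

n·sin(A/2) = 1.310 × sin 30° = 1.310 × 0.5000 = 0.6550.
D_min = 2·arcsin(0.6550) − 60° = 2 × 40.920° − 60° = 21.839°.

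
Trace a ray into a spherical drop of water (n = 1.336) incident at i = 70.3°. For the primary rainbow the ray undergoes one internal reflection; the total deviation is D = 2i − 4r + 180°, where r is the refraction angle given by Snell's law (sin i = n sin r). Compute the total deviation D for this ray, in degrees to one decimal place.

sin r = sin 70.3° / 1.336 = 0.9415/1.336 = 0.7047; r = 44.80°.
D = 2·70.3° − 4·44.80° + 180° = 140.60° − 179.22° + 180° = 141.38°.

141.4°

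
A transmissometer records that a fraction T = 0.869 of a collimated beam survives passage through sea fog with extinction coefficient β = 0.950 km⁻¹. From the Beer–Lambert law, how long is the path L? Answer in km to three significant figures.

Beer–Lambert: T = exp(−βL) ⇒ L = −ln(T)/β = −ln(0.869)/0.950 = 0.1404/0.950 = 0.1478 km.

0.148 km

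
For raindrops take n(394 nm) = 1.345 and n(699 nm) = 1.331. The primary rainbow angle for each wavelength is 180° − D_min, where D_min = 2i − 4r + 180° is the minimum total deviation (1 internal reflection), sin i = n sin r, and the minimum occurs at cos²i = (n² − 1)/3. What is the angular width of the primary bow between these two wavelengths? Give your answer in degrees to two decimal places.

At 394 nm (n = 1.345): cos²i = 0.26967 → i = 58.715°, r = 39.448°, D_min = 139.635°, rainbow angle = 40.365°.
At 699 nm (n = 1.331): cos²i = 0.25719 → i = 59.527°, r = 40.356°, D_min = 137.630°, rainbow angle = 42.370°.
Angular width = |40.365° − 42.370°| = 2.005°.

2.01°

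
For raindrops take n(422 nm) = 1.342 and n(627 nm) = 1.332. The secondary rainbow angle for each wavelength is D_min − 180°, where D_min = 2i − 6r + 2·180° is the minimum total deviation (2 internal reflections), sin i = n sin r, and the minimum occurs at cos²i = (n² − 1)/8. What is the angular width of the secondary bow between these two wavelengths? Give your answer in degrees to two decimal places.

2.59°

At 422 nm (n = 1.342): cos²i = 0.10012 → i = 71.554°, r = 44.981°, D_min = 233.222°, rainbow angle = 53.222°.
At 627 nm (n = 1.332): cos²i = 0.09678 → i = 71.875°, r = 45.520°, D_min = 230.628°, rainbow angle = 50.628°.
Angular width = |53.222° − 50.628°| = 2.594°.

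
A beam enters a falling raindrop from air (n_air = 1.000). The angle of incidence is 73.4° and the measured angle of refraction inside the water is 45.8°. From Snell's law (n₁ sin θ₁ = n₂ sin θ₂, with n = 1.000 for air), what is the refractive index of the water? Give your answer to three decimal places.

n = sin θ_i / sin θ_r = sin 73.4° / sin 45.8° = 0.9583 / 0.7169 = 1.3367.

1.337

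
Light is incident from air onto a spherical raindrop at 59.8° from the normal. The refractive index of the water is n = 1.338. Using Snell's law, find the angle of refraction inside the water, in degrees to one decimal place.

Snell: sin θ_r = sin θ_i / n = sin 59.8° / 1.338 = 0.8643 / 1.338 = 0.6459.
θ_r = arcsin(0.6459) = 40.24°.

40.2°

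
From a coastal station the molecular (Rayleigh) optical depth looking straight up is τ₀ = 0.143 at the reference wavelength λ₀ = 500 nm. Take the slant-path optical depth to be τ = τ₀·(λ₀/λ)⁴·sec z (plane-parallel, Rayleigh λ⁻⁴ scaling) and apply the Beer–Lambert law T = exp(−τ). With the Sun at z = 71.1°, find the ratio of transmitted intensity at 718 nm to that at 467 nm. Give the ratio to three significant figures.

1.61

Airmass: sec 71.1° = 3.0872.
τ(718 nm) = 0.143 × (500/718)⁴ × 3.0872 = 0.143 × 0.2352 × 3.0872 = 0.1038.
τ(467 nm) = 0.143 × (500/467)⁴ × 3.0872 = 0.143 × 1.3141 × 3.0872 = 0.5801.
T(718)/T(467) = exp(τ_B − τ_A) = exp(0.4763) = 1.6101.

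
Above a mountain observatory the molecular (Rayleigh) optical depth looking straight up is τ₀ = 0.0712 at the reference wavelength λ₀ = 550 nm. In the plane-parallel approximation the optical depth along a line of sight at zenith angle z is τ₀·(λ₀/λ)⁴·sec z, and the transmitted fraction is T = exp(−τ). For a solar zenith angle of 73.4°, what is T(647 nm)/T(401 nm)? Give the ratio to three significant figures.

2.12

Airmass: sec 73.4° = 3.5003.
τ(647 nm) = 0.0712 × (550/647)⁴ × 3.5003 = 0.0712 × 0.5222 × 3.5003 = 0.1301.
τ(401 nm) = 0.0712 × (550/401)⁴ × 3.5003 = 0.0712 × 3.5389 × 3.5003 = 0.8820.
T(647)/T(401) = exp(τ_B − τ_A) = exp(0.7518) = 2.1209.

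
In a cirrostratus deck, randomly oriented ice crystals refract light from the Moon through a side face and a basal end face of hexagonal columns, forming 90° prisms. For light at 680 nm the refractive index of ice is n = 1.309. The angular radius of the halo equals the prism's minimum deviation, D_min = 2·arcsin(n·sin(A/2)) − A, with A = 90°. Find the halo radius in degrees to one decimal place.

45.5°

n·sin(A/2) = 1.309 × sin 45° = 1.309 × 0.7071 = 0.9256.
D_min = 2·arcsin(0.9256) − 90° = 2 × 67.759° − 90° = 45.519°.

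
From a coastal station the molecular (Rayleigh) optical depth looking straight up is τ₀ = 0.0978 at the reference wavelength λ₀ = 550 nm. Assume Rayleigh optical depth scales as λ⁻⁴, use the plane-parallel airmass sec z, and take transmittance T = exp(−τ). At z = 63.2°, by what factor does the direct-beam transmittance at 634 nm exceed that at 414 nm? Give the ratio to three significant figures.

Airmass: sec 63.2° = 2.2179.
τ(634 nm) = 0.0978 × (550/634)⁴ × 2.2179 = 0.0978 × 0.5664 × 2.2179 = 0.1228.
τ(414 nm) = 0.0978 × (550/414)⁴ × 2.2179 = 0.0978 × 3.1149 × 2.2179 = 0.6757.
T(634)/T(414) = exp(τ_B − τ_A) = exp(0.5528) = 1.7381.

1.74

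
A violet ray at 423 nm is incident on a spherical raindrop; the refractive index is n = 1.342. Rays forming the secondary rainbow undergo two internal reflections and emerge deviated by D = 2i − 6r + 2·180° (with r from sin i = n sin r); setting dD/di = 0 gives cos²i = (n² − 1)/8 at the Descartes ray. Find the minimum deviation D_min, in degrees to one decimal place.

cos²i = (1.80096 − 1)/8 = 0.10012; i = arccos(0.31642) = 71.554°.
sin r = sin 71.554°/1.342 = 0.70687; r = 44.981°.
D_min = 2·71.554° − 6·44.981° + 360° = 233.222°.

233.2°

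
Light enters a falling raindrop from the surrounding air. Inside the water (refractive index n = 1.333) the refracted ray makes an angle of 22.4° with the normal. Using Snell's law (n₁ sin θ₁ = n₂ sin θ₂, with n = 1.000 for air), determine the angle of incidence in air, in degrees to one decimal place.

30.5°

Snell: sin θ_i = n · sin θ_r = 1.333 × sin 22.4° = 1.333 × 0.3811 = 0.5080.
θ_i = arcsin(0.5080) = 30.53°.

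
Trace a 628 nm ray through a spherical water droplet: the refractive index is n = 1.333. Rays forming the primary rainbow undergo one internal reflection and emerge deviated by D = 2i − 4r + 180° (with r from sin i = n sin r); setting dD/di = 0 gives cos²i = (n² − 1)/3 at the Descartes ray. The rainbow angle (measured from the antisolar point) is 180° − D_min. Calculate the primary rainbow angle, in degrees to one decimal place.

cos²i = (1.77689 − 1)/3 = 0.25896; i = arccos(0.50888) = 59.410°.
sin r = sin 59.410°/1.333 = 0.64579; r = 40.225°.
D_min = 2·59.410° − 4·40.225° + 180° = 137.922°.
Rainbow angle = 180° − D_min = 42.078°.

42.1°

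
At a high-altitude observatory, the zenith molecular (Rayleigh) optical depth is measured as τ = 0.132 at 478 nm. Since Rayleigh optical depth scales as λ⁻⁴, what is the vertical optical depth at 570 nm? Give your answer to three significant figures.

0.0653

τ(570 nm) = τ(478 nm) × (478/570)⁴ = 0.132 × (0.8386)⁴ = 0.132 × 0.4946 = 0.0653.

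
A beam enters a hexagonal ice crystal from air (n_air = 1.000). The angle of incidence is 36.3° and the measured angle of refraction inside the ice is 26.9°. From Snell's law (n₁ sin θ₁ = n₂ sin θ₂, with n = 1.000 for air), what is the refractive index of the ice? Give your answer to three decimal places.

1.309

n = sin θ_i / sin θ_r = sin 36.3° / sin 26.9° = 0.5920 / 0.4524 = 1.3085.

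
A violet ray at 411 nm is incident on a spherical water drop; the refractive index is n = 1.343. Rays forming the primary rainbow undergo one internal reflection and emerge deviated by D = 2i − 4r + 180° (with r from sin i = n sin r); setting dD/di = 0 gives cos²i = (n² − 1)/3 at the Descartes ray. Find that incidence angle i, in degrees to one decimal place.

58.8°

cos²i = (1.343² − 1)/3 = (1.80365 − 1)/3 = 0.26788.
cos i = 0.51757, so i = 58.830°.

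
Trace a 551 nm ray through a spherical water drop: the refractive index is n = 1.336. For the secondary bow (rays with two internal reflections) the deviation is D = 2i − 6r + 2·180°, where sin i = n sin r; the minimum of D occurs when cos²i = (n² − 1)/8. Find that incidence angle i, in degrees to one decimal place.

71.7°

cos²i = (1.336² − 1)/8 = (1.78490 − 1)/8 = 0.09811.
cos i = 0.31323, so i = 71.746°.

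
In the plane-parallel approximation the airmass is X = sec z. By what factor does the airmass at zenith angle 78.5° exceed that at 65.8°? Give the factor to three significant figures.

X(78.5°)/X(65.8°) = sec 78.5° / sec 65.8° = cos 65.8° / cos 78.5° = 0.4099/0.1994 = 2.0561.

2.06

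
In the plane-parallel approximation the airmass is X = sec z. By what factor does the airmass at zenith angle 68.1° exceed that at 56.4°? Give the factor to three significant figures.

1.48

X(68.1°)/X(56.4°) = sec 68.1° / sec 56.4° = cos 56.4° / cos 68.1° = 0.5534/0.3730 = 1.4837.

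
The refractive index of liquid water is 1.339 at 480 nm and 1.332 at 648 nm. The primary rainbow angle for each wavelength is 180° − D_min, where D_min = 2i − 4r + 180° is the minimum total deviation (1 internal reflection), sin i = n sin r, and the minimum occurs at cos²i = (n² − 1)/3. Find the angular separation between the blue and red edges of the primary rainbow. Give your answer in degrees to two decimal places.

At 480 nm (n = 1.339): cos²i = 0.26431 → i = 59.062°, r = 39.834°, D_min = 138.786°, rainbow angle = 41.214°.
At 648 nm (n = 1.332): cos²i = 0.25807 → i = 59.469°, r = 40.290°, D_min = 137.776°, rainbow angle = 42.224°.
Angular width = |41.214° − 42.224°| = 1.010°.

1.01°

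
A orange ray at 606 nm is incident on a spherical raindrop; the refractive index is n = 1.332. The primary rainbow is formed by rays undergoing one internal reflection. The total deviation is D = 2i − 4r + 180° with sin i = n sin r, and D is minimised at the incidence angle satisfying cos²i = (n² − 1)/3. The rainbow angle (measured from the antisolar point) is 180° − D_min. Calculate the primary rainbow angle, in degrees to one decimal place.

42.2°

cos²i = (1.77422 − 1)/3 = 0.25807; i = arccos(0.50801) = 59.469°.
sin r = sin 59.469°/1.332 = 0.64666; r = 40.290°.
D_min = 2·59.469° − 4·40.290° + 180° = 137.776°.
Rainbow angle = 180° − D_min = 42.224°.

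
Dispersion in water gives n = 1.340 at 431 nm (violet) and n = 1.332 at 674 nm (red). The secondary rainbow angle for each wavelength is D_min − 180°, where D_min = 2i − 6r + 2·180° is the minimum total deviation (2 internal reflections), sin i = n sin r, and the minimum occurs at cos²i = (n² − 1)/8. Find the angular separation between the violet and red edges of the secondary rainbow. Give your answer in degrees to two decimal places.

2.08°

At 431 nm (n = 1.340): cos²i = 0.09945 → i = 71.618°, r = 45.088°, D_min = 232.709°, rainbow angle = 52.709°.
At 674 nm (n = 1.332): cos²i = 0.09678 → i = 71.875°, r = 45.520°, D_min = 230.628°, rainbow angle = 50.628°.
Angular width = |52.709° − 50.628°| = 2.080°.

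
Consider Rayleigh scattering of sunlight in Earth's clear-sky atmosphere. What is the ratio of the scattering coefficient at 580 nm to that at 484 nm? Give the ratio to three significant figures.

0.485

Rayleigh scattering ∝ λ⁻⁴, so the ratio of coefficients is the inverse fourth power of the wavelength ratio.
σ(580)/σ(484) = (484/580)⁴ = (0.8345)⁴ = 0.4849.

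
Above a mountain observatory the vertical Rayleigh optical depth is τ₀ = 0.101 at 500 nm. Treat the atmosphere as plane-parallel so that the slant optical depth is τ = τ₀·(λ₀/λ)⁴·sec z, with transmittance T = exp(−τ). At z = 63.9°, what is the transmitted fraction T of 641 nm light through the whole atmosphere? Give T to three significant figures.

0.919

sec 63.9° = 2.2730.
τ = 0.101 × (500/641)⁴ × 2.2730 = 0.101 × 0.3702 × 2.2730 = 0.0850.
T = exp(−0.0850) = 0.9185.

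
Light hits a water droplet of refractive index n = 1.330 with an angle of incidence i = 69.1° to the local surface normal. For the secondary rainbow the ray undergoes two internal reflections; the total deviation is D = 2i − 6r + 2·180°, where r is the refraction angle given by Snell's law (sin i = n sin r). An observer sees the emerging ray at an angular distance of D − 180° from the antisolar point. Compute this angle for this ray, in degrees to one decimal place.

50.5°

sin r = sin 69.1° / 1.330 = 0.9342/1.330 = 0.7024; r = 44.62°.
D = 2·69.1° − 6·44.62° + 2·180° = 138.20° − 267.72° + 360° = 230.48°.
Angle from antisolar point = D − 180° = 50.48°.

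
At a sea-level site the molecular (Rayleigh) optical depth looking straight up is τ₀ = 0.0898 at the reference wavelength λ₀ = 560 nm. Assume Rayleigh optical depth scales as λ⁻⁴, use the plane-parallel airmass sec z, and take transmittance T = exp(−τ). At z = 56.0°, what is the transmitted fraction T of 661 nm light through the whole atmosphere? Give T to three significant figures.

sec 56.0° = 1.7883.
τ = 0.0898 × (560/661)⁴ × 1.7883 = 0.0898 × 0.5152 × 1.7883 = 0.0827.
T = exp(−0.0827) = 0.9206.

0.921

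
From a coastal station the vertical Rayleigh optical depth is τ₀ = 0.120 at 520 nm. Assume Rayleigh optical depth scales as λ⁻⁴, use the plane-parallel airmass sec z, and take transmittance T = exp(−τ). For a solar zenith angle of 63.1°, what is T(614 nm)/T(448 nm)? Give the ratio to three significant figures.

1.41

Airmass: sec 63.1° = 2.2103.
τ(614 nm) = 0.120 × (520/614)⁴ × 2.2103 = 0.120 × 0.5144 × 2.2103 = 0.1364.
τ(448 nm) = 0.120 × (520/448)⁴ × 2.2103 = 0.120 × 1.8151 × 2.2103 = 0.4814.
T(614)/T(448) = exp(τ_B − τ_A) = exp(0.3450) = 1.4120.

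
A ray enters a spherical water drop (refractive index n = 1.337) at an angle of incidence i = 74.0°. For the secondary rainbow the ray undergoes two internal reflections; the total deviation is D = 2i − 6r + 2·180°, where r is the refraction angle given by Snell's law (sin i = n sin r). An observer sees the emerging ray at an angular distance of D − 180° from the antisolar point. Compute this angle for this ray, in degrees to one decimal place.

52.2°

sin r = sin 74.0° / 1.337 = 0.9613/1.337 = 0.7190; r = 45.97°.
D = 2·74.0° − 6·45.97° + 2·180° = 148.00° − 275.82° + 360° = 232.18°.
Angle from antisolar point = D − 180° = 52.18°.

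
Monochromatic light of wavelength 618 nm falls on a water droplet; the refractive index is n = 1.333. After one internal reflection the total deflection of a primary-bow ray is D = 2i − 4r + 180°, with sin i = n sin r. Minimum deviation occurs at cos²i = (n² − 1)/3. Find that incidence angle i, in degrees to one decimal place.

59.4°

cos²i = (1.333² − 1)/3 = (1.77689 − 1)/3 = 0.25896.
cos i = 0.50888, so i = 59.410°.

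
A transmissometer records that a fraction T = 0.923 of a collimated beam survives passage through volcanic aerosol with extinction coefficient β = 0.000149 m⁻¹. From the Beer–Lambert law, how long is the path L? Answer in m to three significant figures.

538 m

Beer–Lambert: T = exp(−βL) ⇒ L = −ln(T)/β = −ln(0.923)/0.000149 = 0.0801/0.000149 = 537.8 m.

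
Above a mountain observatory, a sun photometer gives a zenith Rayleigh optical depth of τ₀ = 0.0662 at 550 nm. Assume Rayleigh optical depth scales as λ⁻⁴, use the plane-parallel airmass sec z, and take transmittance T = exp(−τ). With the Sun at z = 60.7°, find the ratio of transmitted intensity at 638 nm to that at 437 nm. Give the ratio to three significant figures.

Airmass: sec 60.7° = 2.0434.
τ(638 nm) = 0.0662 × (550/638)⁴ × 2.0434 = 0.0662 × 0.5523 × 2.0434 = 0.0747.
τ(437 nm) = 0.0662 × (550/437)⁴ × 2.0434 = 0.0662 × 2.5091 × 2.0434 = 0.3394.
T(638)/T(437) = exp(τ_B − τ_A) = exp(0.2647) = 1.3031.

1.30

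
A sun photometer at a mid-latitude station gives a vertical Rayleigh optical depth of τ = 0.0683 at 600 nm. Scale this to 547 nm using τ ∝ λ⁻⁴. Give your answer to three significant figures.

τ(547 nm) = τ(600 nm) × (600/547)⁴ = 0.0683 × (1.0969)⁴ = 0.0683 × 1.4476 = 0.0989.

0.0989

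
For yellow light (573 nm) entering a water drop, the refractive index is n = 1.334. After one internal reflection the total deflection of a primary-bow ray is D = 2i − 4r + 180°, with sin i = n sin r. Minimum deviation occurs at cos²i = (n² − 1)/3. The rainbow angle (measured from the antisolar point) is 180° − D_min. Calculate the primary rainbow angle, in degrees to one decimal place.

cos²i = (1.77956 − 1)/3 = 0.25985; i = arccos(0.50976) = 59.352°.
sin r = sin 59.352°/1.334 = 0.64492; r = 40.159°.
D_min = 2·59.352° − 4·40.159° + 180° = 138.067°.
Rainbow angle = 180° − D_min = 41.933°.

41.9°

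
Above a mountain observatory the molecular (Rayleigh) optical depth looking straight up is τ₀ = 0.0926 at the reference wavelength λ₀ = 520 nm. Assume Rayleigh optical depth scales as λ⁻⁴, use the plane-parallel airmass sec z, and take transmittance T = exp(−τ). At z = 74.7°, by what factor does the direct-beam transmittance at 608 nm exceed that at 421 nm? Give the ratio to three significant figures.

Airmass: sec 74.7° = 3.7897.
τ(608 nm) = 0.0926 × (520/608)⁴ × 3.7897 = 0.0926 × 0.5351 × 3.7897 = 0.1878.
τ(421 nm) = 0.0926 × (520/421)⁴ × 3.7897 = 0.0926 × 2.3275 × 3.7897 = 0.8168.
T(608)/T(421) = exp(τ_B − τ_A) = exp(0.6290) = 1.8757.

1.88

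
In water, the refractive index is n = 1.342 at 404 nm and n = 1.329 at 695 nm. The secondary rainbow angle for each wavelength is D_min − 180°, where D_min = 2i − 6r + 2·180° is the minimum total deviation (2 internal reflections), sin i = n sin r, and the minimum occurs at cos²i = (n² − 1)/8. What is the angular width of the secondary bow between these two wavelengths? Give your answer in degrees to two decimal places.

At 404 nm (n = 1.342): cos²i = 0.10012 → i = 71.554°, r = 44.981°, D_min = 233.222°, rainbow angle = 53.222°.
At 695 nm (n = 1.329): cos²i = 0.09578 → i = 71.972°, r = 45.685°, D_min = 229.837°, rainbow angle = 49.837°.
Angular width = |53.222° − 49.837°| = 3.385°.

3.39°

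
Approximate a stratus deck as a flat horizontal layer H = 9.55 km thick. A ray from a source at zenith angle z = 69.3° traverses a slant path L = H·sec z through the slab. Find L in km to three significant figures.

sec z = 1/cos 69.3° = 2.8291.
L = 9.55 × 2.8291 = 27.017 km.

27.0 km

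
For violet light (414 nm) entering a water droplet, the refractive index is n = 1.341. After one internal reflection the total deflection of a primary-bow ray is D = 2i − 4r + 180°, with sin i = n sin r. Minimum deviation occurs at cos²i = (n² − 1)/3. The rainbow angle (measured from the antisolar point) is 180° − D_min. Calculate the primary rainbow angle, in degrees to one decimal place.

cos²i = (1.79828 − 1)/3 = 0.26609; i = arccos(0.51584) = 58.946°.
sin r = sin 58.946°/1.341 = 0.63884; r = 39.705°.
D_min = 2·58.946° − 4·39.705° + 180° = 139.071°.
Rainbow angle = 180° − D_min = 40.929°.

40.9°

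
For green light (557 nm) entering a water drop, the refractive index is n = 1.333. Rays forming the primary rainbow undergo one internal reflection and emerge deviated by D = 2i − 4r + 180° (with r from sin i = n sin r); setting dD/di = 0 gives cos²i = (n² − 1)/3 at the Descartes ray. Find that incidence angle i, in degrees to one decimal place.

59.4°

cos²i = (1.333² − 1)/3 = (1.77689 − 1)/3 = 0.25896.
cos i = 0.50888, so i = 59.410°.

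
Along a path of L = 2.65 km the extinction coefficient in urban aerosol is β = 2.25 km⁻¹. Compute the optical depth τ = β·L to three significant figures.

τ = β·L = 2.25 × 2.65 = 5.9625.

5.96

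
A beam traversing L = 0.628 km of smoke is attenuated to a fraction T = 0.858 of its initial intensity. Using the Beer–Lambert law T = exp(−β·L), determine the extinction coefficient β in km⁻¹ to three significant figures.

0.244 km⁻¹

Beer–Lambert: T = exp(−βL) ⇒ β = −ln(T)/L = −ln(0.858)/0.628 = 0.1532/0.628 = 0.2439 km⁻¹.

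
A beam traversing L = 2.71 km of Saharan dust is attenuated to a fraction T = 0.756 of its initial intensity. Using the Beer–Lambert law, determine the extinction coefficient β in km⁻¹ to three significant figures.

0.103 km⁻¹

Beer–Lambert: T = exp(−βL) ⇒ β = −ln(T)/L = −ln(0.756)/2.71 = 0.2797/2.71 = 0.1032 km⁻¹.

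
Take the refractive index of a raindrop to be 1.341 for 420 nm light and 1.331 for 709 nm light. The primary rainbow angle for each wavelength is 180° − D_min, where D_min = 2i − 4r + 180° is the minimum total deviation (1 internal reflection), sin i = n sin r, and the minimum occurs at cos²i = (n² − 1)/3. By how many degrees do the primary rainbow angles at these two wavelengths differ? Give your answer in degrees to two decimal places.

At 420 nm (n = 1.341): cos²i = 0.26609 → i = 58.946°, r = 39.705°, D_min = 139.071°, rainbow angle = 40.929°.
At 709 nm (n = 1.331): cos²i = 0.25719 → i = 59.527°, r = 40.356°, D_min = 137.630°, rainbow angle = 42.370°.
Angular width = |40.929° − 42.370°| = 1.441°.

1.44°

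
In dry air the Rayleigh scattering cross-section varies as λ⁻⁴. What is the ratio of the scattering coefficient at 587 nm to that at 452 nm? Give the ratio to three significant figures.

0.352

Rayleigh scattering ∝ λ⁻⁴, so the ratio of coefficients is the inverse fourth power of the wavelength ratio.
σ(587)/σ(452) = (452/587)⁴ = (0.7700)⁴ = 0.3516.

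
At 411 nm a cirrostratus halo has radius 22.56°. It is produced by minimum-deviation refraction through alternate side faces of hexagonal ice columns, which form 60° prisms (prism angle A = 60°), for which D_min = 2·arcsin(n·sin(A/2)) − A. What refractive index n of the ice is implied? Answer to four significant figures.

Rearranging: n = sin((D_min + A)/2) / sin(A/2).
(D_min + A)/2 = (22.56° + 60°)/2 = 41.280°.
n = sin 41.280° / sin 30° = 0.6597 / 0.5000 = 1.3195.

1.319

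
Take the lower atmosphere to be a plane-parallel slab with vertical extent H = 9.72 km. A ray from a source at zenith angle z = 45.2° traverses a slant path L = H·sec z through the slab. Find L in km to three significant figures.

13.8 km

sec z = 1/cos 45.2° = 1.4192.
L = 9.72 × 1.4192 = 13.794 km.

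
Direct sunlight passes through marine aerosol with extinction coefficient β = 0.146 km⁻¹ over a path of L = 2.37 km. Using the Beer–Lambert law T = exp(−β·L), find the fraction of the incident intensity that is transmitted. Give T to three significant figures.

0.707

τ = β·L = 0.146 × 2.37 = 0.3460.
T = exp(−0.3460) = 0.7075.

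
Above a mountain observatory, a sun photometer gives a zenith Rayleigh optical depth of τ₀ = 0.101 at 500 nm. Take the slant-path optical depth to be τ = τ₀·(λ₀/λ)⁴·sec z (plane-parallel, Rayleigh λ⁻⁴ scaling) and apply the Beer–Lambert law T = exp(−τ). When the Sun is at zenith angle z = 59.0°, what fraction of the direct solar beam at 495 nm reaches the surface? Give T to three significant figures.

0.815

sec 59.0° = 1.9416.
τ = 0.101 × (500/495)⁴ × 1.9416 = 0.101 × 1.0410 × 1.9416 = 0.2041.
T = exp(−0.2041) = 0.8153.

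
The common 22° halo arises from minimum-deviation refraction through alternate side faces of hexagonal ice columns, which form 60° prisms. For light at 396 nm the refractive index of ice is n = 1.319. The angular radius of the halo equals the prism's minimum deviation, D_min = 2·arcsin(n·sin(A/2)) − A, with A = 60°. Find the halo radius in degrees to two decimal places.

n·sin(A/2) = 1.319 × sin 30° = 1.319 × 0.5000 = 0.6595.
D_min = 2·arcsin(0.6595) − 60° = 2 × 41.262° − 60° = 22.524°.

22.52°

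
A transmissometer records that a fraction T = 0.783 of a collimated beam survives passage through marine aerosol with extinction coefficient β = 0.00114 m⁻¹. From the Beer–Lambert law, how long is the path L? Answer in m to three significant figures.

Beer–Lambert: T = exp(−βL) ⇒ L = −ln(T)/β = −ln(0.783)/0.00114 = 0.2446/0.00114 = 214.6 m.

215 m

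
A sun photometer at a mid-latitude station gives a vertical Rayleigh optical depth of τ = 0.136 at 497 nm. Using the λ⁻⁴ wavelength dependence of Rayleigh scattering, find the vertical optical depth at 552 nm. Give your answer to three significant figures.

0.0894

τ(552 nm) = τ(497 nm) × (497/552)⁴ = 0.136 × (0.9004)⁴ = 0.136 × 0.6572 = 0.0894.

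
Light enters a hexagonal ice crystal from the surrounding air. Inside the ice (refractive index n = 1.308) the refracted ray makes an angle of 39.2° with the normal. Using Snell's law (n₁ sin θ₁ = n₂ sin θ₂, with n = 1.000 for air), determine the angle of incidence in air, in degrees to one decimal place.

55.8°

Snell: sin θ_i = n · sin θ_r = 1.308 × sin 39.2° = 1.308 × 0.6320 = 0.8267.
θ_i = arcsin(0.8267) = 55.76°.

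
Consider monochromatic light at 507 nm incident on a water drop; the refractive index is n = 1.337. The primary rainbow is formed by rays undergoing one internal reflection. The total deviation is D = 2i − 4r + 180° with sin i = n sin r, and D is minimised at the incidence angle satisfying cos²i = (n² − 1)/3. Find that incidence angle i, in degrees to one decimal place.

59.2°

cos²i = (1.337² − 1)/3 = (1.78757 − 1)/3 = 0.26252.
cos i = 0.51237, so i = 59.178°.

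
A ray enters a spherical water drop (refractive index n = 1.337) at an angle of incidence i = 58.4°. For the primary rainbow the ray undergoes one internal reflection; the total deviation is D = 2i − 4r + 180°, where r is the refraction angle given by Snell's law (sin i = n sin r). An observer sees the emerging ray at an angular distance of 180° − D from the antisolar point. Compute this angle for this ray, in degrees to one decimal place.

41.5°

sin r = sin 58.4° / 1.337 = 0.8517/1.337 = 0.6370; r = 39.57°.
D = 2·58.4° − 4·39.57° + 180° = 116.80° − 158.29° + 180° = 138.51°.
Angle from antisolar point = 180° − D = 41.49°.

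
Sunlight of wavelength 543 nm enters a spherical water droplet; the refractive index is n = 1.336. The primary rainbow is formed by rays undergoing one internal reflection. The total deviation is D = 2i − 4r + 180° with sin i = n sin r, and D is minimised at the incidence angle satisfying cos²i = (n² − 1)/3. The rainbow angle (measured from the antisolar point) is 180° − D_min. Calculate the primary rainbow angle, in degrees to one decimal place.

cos²i = (1.78490 − 1)/3 = 0.26163; i = arccos(0.51150) = 59.236°.
sin r = sin 59.236°/1.336 = 0.64318; r = 40.029°.
D_min = 2·59.236° − 4·40.029° + 180° = 138.356°.
Rainbow angle = 180° − D_min = 41.644°.

41.6°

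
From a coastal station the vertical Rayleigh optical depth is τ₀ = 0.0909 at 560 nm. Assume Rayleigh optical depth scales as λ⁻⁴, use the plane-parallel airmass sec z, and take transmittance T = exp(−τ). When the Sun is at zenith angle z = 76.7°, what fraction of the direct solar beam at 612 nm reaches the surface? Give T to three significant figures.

sec 76.7° = 4.3469.
τ = 0.0909 × (560/612)⁴ × 4.3469 = 0.0909 × 0.7010 × 4.3469 = 0.2770.
T = exp(−0.2770) = 0.7581.

0.758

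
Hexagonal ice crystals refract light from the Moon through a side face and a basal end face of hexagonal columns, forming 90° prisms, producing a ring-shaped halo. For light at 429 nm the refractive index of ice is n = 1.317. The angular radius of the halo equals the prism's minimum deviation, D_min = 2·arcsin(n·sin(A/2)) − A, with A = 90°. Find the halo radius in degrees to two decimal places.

47.26°

n·sin(A/2) = 1.317 × sin 45° = 1.317 × 0.7071 = 0.9313.
D_min = 2·arcsin(0.9313) − 90° = 2 × 68.632° − 90° = 47.264°.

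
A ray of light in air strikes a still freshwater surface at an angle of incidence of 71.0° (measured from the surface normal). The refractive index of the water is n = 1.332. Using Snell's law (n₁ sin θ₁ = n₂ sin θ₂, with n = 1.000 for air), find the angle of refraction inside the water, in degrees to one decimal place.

Snell: sin θ_r = sin θ_i / n = sin 71.0° / 1.332 = 0.9455 / 1.332 = 0.7098.
θ_r = arcsin(0.7098) = 45.22°.

45.2°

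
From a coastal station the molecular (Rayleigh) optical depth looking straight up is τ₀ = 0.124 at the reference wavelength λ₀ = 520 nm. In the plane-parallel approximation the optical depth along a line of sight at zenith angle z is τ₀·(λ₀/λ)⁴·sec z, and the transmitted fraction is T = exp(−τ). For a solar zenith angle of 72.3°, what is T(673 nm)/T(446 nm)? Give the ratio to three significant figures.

Airmass: sec 72.3° = 3.2891.
τ(673 nm) = 0.124 × (520/673)⁴ × 3.2891 = 0.124 × 0.3564 × 3.2891 = 0.1454.
τ(446 nm) = 0.124 × (520/446)⁴ × 3.2891 = 0.124 × 1.8479 × 3.2891 = 0.7537.
T(673)/T(446) = exp(τ_B − τ_A) = exp(0.6083) = 1.8373.

1.84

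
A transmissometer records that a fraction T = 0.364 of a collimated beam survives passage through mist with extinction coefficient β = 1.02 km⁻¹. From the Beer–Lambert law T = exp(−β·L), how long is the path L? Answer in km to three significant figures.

0.991 km

Beer–Lambert: T = exp(−βL) ⇒ L = −ln(T)/β = −ln(0.364)/1.02 = 1.0106/1.02 = 0.9908 km.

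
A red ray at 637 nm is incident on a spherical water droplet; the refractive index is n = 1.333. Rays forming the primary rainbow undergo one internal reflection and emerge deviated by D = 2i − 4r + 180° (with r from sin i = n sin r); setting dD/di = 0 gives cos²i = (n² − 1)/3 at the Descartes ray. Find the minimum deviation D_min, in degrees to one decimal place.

cos²i = (1.77689 − 1)/3 = 0.25896; i = arccos(0.50888) = 59.410°.
sin r = sin 59.410°/1.333 = 0.64579; r = 40.225°.
D_min = 2·59.410° − 4·40.225° + 180° = 137.922°.

137.9°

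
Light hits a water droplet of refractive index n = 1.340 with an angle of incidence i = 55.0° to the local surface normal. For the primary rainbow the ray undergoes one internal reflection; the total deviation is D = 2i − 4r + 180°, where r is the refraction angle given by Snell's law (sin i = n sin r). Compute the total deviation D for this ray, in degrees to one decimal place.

sin r = sin 55.0° / 1.340 = 0.8192/1.340 = 0.6113; r = 37.68°.
D = 2·55.0° − 4·37.68° + 180° = 110.00° − 150.74° + 180° = 139.26°.

139.3°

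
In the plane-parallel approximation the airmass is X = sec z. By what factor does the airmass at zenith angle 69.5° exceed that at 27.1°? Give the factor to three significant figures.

2.54

X(69.5°)/X(27.1°) = sec 69.5° / sec 27.1° = cos 27.1° / cos 69.5° = 0.8902/0.3502 = 2.5420.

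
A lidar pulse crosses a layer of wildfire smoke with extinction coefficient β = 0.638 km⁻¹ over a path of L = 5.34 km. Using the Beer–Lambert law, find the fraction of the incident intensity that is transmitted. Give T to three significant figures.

0.0331

τ = β·L = 0.638 × 5.34 = 3.4069.
T = exp(−3.4069) = 0.0331.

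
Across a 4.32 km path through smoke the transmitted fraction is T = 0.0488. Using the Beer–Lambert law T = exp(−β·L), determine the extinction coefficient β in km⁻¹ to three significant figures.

0.699 km⁻¹

Beer–Lambert: T = exp(−βL) ⇒ β = −ln(T)/L = −ln(0.0488)/4.32 = 3.0200/4.32 = 0.6991 km⁻¹.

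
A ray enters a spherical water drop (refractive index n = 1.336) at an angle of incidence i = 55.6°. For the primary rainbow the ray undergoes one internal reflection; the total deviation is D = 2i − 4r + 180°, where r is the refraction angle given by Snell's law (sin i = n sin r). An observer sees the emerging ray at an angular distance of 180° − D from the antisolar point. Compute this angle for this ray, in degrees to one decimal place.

sin r = sin 55.6° / 1.336 = 0.8251/1.336 = 0.6176; r = 38.14°.
D = 2·55.6° − 4·38.14° + 180° = 111.20° − 152.56° + 180° = 138.64°.
Angle from antisolar point = 180° − D = 41.36°.

41.4°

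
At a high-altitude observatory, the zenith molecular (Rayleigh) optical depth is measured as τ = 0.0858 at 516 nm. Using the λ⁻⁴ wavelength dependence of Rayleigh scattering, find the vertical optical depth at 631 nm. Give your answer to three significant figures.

τ(631 nm) = τ(516 nm) × (516/631)⁴ = 0.0858 × (0.8177)⁴ = 0.0858 × 0.4472 = 0.0384.

0.0384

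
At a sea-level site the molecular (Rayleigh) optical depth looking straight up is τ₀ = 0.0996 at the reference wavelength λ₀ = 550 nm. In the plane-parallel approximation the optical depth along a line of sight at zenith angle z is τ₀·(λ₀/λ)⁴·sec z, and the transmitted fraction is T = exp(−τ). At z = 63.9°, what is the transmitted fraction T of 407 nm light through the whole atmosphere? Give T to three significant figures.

0.470

sec 63.9° = 2.2730.
τ = 0.0996 × (550/407)⁴ × 2.2730 = 0.0996 × 3.3348 × 2.2730 = 0.7550.
T = exp(−0.7550) = 0.4700.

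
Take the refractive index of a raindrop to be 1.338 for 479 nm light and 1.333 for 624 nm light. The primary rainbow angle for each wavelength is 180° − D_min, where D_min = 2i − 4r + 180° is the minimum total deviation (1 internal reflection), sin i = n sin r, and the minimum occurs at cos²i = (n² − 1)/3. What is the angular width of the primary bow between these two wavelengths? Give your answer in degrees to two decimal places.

0.72°

At 479 nm (n = 1.338): cos²i = 0.26341 → i = 59.120°, r = 39.899°, D_min = 138.643°, rainbow angle = 41.357°.
At 624 nm (n = 1.333): cos²i = 0.25896 → i = 59.410°, r = 40.225°, D_min = 137.922°, rainbow angle = 42.078°.
Angular width = |41.357° − 42.078°| = 0.722°.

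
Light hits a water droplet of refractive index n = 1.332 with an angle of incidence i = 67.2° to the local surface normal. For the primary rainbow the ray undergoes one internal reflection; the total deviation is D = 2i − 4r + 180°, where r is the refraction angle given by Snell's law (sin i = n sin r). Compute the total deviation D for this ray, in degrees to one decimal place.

sin r = sin 67.2° / 1.332 = 0.9219/1.332 = 0.6921; r = 43.80°.
D = 2·67.2° − 4·43.80° + 180° = 134.40° − 175.18° + 180° = 139.22°.

139.2°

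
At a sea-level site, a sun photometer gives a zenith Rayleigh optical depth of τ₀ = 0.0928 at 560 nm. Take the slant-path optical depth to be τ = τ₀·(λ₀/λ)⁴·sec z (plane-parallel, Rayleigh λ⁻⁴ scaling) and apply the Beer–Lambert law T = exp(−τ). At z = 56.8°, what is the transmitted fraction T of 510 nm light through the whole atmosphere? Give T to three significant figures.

sec 56.8° = 1.8263.
τ = 0.0928 × (560/510)⁴ × 1.8263 = 0.0928 × 1.4537 × 1.8263 = 0.2464.
T = exp(−0.2464) = 0.7816.

0.782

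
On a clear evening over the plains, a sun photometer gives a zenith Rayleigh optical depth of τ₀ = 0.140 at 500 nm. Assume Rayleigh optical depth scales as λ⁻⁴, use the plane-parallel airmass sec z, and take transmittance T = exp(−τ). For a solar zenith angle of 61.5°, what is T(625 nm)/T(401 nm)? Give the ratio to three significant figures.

1.80

Airmass: sec 61.5° = 2.0957.
τ(625 nm) = 0.140 × (500/625)⁴ × 2.0957 = 0.140 × 0.4096 × 2.0957 = 0.1202.
τ(401 nm) = 0.140 × (500/401)⁴ × 2.0957 = 0.140 × 2.4171 × 2.0957 = 0.7092.
T(625)/T(401) = exp(τ_B − τ_A) = exp(0.5890) = 1.8022.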